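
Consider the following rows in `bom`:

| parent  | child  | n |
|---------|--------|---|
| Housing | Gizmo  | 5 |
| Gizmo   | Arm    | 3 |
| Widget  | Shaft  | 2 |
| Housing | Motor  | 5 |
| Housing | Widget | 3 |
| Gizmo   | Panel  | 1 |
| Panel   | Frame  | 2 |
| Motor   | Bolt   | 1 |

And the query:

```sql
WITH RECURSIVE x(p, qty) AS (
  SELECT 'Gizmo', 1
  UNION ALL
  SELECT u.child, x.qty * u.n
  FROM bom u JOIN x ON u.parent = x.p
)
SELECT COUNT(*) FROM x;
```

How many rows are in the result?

Base: (Gizmo, qty=1).
Iteration 1: components of {Gizmo} -> Arm = 1*3 = 3, Panel = 1*1 = 1.
Iteration 2: components of {Arm,Panel} -> Frame = 1*2 = 2.
Iteration 3: no further components; recursion stops.
Total rows emitted: 4.

4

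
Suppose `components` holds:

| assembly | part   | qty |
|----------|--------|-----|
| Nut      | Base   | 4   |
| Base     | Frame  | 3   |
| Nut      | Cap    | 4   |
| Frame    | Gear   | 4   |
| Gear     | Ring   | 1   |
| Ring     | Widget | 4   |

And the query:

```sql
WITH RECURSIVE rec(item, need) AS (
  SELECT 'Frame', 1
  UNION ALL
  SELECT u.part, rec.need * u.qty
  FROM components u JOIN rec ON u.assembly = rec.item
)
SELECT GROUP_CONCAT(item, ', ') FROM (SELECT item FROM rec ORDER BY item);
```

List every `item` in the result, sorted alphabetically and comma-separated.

Frame, Gear, Ring, Widget

Base: (Frame, need=1).
Iteration 1: components of {Frame} -> Gear = 1*4 = 4.
Iteration 2: components of {Gear} -> Ring = 4*1 = 4.
Iteration 3: components of {Ring} -> Widget = 4*4 = 16.
Iteration 4: no further components; recursion stops.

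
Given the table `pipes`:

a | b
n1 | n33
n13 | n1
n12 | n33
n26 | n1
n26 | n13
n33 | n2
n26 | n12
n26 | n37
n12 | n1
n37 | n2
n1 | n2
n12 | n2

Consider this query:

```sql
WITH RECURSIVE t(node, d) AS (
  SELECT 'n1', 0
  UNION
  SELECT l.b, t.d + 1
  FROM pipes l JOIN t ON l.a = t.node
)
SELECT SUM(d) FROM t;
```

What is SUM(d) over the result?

4

Base: (n1, d=0).
Iteration 1: edges from {n1} -> (n2, d=1), (n33, d=1).
Iteration 2: edges from {n2,n33} -> (n2, d=2).
Iteration 3: no outgoing edges from {n2}; recursion stops.
SUM(d) = 0 + 1 + 1 + 2 = 4.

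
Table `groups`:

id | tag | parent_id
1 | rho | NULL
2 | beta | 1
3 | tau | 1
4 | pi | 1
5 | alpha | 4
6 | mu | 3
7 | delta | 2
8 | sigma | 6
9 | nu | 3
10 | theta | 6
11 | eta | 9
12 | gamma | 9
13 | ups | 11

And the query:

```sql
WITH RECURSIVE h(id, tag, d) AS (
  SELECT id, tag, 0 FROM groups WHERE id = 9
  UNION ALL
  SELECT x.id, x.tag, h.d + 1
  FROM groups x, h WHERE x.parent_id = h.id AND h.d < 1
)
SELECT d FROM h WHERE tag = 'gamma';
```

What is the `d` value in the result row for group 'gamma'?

Base: id=9 (nu) at d 0.
Iteration 1: rows with parent_id in {9} -> eta (id 11, d 1), gamma (id 12, d 1).
Iteration 2: d < 1 fails for all current rows; recursion stops.

1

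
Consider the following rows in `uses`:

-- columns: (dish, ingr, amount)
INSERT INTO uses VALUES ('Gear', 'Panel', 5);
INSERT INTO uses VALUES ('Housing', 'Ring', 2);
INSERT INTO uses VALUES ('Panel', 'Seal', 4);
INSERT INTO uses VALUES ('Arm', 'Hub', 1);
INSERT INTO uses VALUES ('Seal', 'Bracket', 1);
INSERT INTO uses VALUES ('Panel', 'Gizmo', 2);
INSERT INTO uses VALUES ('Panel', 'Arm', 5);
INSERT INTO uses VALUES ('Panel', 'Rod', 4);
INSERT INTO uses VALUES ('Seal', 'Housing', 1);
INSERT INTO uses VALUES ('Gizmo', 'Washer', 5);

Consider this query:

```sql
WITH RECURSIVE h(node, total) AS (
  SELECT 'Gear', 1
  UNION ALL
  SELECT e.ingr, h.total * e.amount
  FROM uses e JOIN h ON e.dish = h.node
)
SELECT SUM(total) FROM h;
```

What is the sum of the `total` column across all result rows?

Base: (Gear, total=1).
Iteration 1: components of {Gear} -> Panel = 1*5 = 5.
Iteration 2: components of {Panel} -> Arm = 5*5 = 25, Gizmo = 5*2 = 10, Rod = 5*4 = 20, Seal = 5*4 = 20.
Iteration 3: components of {Arm,Gizmo,Rod,Seal} -> Bracket = 20*1 = 20, Housing = 20*1 = 20, Hub = 25*1 = 25, Washer = 10*5 = 50.
Iteration 4: components of {Bracket,Housing,Hub,Washer} -> Ring = 20*2 = 40.
Iteration 5: no further components; recursion stops.
SUM(total) = 1 + 5 + 20 + 20 + 25 + 10 + 20 + 20 + 25 + 50 + 40 = 236.

236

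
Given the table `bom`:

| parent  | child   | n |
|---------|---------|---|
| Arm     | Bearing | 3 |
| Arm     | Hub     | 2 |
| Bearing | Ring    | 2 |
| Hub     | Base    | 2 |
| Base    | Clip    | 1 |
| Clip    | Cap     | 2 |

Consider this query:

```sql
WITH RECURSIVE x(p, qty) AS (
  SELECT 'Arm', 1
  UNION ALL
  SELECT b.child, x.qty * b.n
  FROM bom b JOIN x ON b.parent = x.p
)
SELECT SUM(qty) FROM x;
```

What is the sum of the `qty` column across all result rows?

28

Base: (Arm, qty=1).
Iteration 1: components of {Arm} -> Bearing = 1*3 = 3, Hub = 1*2 = 2.
Iteration 2: components of {Bearing,Hub} -> Base = 2*2 = 4, Ring = 3*2 = 6.
Iteration 3: components of {Base,Ring} -> Clip = 4*1 = 4.
Iteration 4: components of {Clip} -> Cap = 4*2 = 8.
Iteration 5: no further components; recursion stops.
SUM(qty) = 1 + 3 + 2 + 6 + 4 + 4 + 8 = 28.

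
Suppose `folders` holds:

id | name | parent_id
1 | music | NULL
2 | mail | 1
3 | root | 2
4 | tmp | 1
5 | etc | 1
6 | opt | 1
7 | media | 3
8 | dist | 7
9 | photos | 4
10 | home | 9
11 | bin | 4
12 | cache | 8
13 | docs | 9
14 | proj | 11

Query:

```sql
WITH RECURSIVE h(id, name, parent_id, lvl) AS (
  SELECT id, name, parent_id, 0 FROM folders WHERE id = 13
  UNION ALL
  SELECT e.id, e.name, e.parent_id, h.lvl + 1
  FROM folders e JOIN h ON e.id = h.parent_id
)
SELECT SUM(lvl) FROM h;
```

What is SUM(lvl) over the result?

Base: id=13 (docs), parent_id=9, lvl 0.
Iteration 1: join on id=9 -> photos (id 9, parent_id=4, lvl 1).
Iteration 2: join on id=4 -> tmp (id 4, parent_id=1, lvl 2).
Iteration 3: join on id=1 -> music (id 1, parent_id=NULL, lvl 3).
Iteration 4: parent_id is NULL; no match; recursion stops.
SUM(lvl) = 0 + 1 + 2 + 3 = 6.

6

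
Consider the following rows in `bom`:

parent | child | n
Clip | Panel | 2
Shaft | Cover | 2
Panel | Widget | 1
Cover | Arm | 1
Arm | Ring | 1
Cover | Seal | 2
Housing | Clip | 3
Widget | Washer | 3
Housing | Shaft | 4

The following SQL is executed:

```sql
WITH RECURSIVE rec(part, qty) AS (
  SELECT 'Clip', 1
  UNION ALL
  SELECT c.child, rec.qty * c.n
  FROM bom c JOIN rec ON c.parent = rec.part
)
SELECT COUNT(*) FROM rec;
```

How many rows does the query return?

4

Base: (Clip, qty=1).
Iteration 1: components of {Clip} -> Panel = 1*2 = 2.
Iteration 2: components of {Panel} -> Widget = 2*1 = 2.
Iteration 3: components of {Widget} -> Washer = 2*3 = 6.
Iteration 4: no further components; recursion stops.
Total rows emitted: 4.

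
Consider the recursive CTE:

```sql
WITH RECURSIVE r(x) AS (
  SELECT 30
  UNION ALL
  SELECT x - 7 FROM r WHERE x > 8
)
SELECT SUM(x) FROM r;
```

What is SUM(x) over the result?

80

Base: x=30.
Iteration 1: 30 > 8 holds -> x = 30 - 7 = 23.
Iteration 2: 23 > 8 holds -> x = 23 - 7 = 16.
Iteration 3: 16 > 8 holds -> x = 16 - 7 = 9.
Iteration 4: 9 > 8 holds -> x = 9 - 7 = 2.
Iteration 5: 2 > 8 fails; recursion stops.
SUM(x) = 30 + 23 + 16 + 9 + 2 = 80.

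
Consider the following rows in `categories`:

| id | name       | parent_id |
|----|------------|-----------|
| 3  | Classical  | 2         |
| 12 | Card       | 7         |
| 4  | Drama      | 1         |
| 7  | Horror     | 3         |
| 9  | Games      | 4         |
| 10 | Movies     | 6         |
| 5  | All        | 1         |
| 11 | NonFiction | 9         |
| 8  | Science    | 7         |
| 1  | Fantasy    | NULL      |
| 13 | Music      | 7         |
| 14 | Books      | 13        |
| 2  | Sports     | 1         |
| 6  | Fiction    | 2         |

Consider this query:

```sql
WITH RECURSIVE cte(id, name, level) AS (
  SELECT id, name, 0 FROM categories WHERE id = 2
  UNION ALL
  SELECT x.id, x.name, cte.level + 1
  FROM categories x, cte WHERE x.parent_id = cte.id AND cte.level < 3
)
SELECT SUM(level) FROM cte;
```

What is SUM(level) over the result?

Base: id=2 (Sports) at level 0.
Iteration 1: rows with parent_id in {2} -> Classical (id 3, level 1), Fiction (id 6, level 1).
Iteration 2: rows with parent_id in {3,6} -> Horror (id 7, level 2), Movies (id 10, level 2).
Iteration 3: rows with parent_id in {7,10} -> Science (id 8, level 3), Card (id 12, level 3), Music (id 13, level 3).
Iteration 4: level < 3 fails for all current rows; recursion stops.
SUM(level) = 0 + 1 + 1 + 2 + 2 + 3 + 3 + 3 = 15.

15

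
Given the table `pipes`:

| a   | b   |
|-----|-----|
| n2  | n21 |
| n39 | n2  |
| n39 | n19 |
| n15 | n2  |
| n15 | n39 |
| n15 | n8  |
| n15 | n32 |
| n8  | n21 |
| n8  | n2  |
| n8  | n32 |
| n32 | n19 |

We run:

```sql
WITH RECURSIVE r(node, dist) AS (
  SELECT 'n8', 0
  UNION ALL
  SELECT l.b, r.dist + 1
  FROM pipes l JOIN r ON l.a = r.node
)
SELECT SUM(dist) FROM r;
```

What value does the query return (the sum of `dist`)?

Base: (n8, dist=0).
Iteration 1: edges from {n8} -> (n2, dist=1), (n21, dist=1), (n32, dist=1).
Iteration 2: edges from {n2,n21,n32} -> (n19, dist=2), (n21, dist=2).
Iteration 3: no outgoing edges from {n19,n21}; recursion stops.
SUM(dist) = 0 + 1 + 1 + 1 + 2 + 2 = 7.

7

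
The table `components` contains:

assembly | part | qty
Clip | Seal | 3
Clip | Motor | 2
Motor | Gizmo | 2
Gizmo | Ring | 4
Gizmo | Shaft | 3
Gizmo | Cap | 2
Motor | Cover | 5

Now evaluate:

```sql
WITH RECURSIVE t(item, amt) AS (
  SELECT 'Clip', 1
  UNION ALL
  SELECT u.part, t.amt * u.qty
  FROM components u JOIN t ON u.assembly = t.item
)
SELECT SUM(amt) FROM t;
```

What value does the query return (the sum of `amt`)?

Base: (Clip, amt=1).
Iteration 1: components of {Clip} -> Motor = 1*2 = 2, Seal = 1*3 = 3.
Iteration 2: components of {Motor,Seal} -> Cover = 2*5 = 10, Gizmo = 2*2 = 4.
Iteration 3: components of {Cover,Gizmo} -> Cap = 4*2 = 8, Ring = 4*4 = 16, Shaft = 4*3 = 12.
Iteration 4: no further components; recursion stops.
SUM(amt) = 1 + 3 + 2 + 4 + 10 + 16 + 12 + 8 = 56.

56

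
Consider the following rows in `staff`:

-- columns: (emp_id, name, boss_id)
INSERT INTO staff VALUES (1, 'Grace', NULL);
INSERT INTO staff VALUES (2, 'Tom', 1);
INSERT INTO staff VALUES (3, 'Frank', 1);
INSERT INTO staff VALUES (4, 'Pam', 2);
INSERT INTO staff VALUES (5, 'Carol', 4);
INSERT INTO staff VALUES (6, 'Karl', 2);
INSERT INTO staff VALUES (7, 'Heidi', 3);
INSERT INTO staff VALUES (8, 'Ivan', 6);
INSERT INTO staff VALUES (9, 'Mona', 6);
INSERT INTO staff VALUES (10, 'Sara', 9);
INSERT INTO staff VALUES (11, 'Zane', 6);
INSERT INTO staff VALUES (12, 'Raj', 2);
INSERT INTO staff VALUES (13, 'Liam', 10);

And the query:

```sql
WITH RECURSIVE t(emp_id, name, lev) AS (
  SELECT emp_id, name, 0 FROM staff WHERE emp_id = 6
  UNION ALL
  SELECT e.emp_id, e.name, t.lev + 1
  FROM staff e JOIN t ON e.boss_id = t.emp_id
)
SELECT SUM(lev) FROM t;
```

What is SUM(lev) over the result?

8

Base: emp_id=6 (Karl) at lev 0.
Iteration 1: rows with boss_id in {6} -> Ivan (id 8, lev 1), Mona (id 9, lev 1), Zane (id 11, lev 1).
Iteration 2: rows with boss_id in {8,9,11} -> Sara (id 10, lev 2).
Iteration 3: rows with boss_id in {10} -> Liam (id 13, lev 3).
Iteration 4: no rows with boss_id in {13}; recursion stops.
SUM(lev) = 0 + 1 + 1 + 1 + 2 + 3 = 8.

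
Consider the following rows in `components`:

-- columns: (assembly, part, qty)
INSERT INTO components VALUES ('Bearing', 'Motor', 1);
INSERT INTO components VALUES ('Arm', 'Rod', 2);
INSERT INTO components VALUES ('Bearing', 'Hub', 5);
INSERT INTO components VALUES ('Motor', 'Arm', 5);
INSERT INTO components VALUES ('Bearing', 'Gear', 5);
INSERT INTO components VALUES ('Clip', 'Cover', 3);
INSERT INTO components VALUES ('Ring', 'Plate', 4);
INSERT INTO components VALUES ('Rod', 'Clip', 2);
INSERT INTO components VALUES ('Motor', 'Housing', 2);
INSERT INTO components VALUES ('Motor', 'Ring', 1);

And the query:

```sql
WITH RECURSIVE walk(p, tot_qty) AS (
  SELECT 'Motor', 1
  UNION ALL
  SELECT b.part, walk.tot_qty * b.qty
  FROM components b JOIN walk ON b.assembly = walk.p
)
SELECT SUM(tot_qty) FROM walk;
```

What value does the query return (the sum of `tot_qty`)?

103

Base: (Motor, tot_qty=1).
Iteration 1: components of {Motor} -> Arm = 1*5 = 5, Housing = 1*2 = 2, Ring = 1*1 = 1.
Iteration 2: components of {Arm,Housing,Ring} -> Plate = 1*4 = 4, Rod = 5*2 = 10.
Iteration 3: components of {Plate,Rod} -> Clip = 10*2 = 20.
Iteration 4: components of {Clip} -> Cover = 20*3 = 60.
Iteration 5: no further components; recursion stops.
SUM(tot_qty) = 1 + 2 + 5 + 1 + 10 + 4 + 20 + 60 = 103.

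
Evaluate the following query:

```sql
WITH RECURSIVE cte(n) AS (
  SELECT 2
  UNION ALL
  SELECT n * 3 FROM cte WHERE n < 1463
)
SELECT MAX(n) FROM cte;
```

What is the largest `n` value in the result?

4374

Base: n=2.
Iteration 1: 2 < 1463 holds -> n = 2 * 3 = 6.
Iteration 2: 6 < 1463 holds -> n = 6 * 3 = 18.
Iteration 3: 18 < 1463 holds -> n = 18 * 3 = 54.
Iteration 4: 54 < 1463 holds -> n = 54 * 3 = 162.
Iteration 5: 162 < 1463 holds -> n = 162 * 3 = 486.
Iteration 6: 486 < 1463 holds -> n = 486 * 3 = 1458.
Iteration 7: 1458 < 1463 holds -> n = 1458 * 3 = 4374.
Iteration 8: 4374 < 1463 fails; recursion stops.
n values: 2, 6, 18, 54, 162, 486, 1458, 4374; the maximum is 4374.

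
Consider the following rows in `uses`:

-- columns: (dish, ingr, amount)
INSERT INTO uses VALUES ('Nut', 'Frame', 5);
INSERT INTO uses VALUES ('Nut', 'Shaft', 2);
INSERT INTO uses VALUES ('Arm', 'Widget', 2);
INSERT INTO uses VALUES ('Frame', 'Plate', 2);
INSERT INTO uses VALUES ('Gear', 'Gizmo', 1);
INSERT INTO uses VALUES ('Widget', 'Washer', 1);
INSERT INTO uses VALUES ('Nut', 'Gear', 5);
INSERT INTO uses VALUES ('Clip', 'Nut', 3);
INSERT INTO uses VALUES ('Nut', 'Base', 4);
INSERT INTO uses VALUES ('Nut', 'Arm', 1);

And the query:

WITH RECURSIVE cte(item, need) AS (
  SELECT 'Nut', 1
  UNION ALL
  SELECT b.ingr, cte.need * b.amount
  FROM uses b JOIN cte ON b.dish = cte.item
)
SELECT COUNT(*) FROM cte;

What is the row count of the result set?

Base: (Nut, need=1).
Iteration 1: components of {Nut} -> Arm = 1*1 = 1, Base = 1*4 = 4, Frame = 1*5 = 5, Gear = 1*5 = 5, Shaft = 1*2 = 2.
Iteration 2: components of {Arm,Base,Frame,Gear,Shaft} -> Gizmo = 5*1 = 5, Plate = 5*2 = 10, Widget = 1*2 = 2.
Iteration 3: components of {Gizmo,Plate,Widget} -> Washer = 2*1 = 2.
Iteration 4: no further components; recursion stops.
Total rows emitted: 10.

10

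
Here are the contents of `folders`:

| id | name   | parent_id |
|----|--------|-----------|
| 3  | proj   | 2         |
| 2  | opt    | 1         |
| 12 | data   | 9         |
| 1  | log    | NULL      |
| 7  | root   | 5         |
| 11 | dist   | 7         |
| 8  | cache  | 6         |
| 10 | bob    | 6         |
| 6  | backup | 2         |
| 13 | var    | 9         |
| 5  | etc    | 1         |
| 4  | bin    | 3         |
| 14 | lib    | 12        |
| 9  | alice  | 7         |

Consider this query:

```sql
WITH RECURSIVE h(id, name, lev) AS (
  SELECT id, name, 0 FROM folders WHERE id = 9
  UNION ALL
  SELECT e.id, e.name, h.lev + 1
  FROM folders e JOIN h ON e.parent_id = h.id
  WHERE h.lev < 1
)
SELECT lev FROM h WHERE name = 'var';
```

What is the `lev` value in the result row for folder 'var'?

1

Base: id=9 (alice) at lev 0.
Iteration 1: rows with parent_id in {9} -> data (id 12, lev 1), var (id 13, lev 1).
Iteration 2: lev < 1 fails for all current rows; recursion stops.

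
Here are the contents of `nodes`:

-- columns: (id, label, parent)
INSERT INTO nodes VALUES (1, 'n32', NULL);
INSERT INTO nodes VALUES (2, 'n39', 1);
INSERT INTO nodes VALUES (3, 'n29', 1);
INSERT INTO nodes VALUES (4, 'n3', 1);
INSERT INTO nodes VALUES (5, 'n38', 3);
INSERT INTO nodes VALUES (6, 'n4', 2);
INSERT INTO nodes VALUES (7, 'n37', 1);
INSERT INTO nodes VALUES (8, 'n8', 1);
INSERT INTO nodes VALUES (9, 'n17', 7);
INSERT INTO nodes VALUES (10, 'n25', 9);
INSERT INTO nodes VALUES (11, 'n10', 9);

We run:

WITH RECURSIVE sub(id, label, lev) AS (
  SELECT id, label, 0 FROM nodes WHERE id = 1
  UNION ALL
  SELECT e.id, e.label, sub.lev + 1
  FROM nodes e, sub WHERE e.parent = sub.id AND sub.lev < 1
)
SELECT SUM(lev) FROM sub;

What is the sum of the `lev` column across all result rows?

5

Base: id=1 (n32) at lev 0.
Iteration 1: rows with parent in {1} -> n39 (id 2, lev 1), n29 (id 3, lev 1), n3 (id 4, lev 1), n37 (id 7, lev 1), n8 (id 8, lev 1).
Iteration 2: lev < 1 fails for all current rows; recursion stops.
SUM(lev) = 0 + 1 + 1 + 1 + 1 + 1 = 5.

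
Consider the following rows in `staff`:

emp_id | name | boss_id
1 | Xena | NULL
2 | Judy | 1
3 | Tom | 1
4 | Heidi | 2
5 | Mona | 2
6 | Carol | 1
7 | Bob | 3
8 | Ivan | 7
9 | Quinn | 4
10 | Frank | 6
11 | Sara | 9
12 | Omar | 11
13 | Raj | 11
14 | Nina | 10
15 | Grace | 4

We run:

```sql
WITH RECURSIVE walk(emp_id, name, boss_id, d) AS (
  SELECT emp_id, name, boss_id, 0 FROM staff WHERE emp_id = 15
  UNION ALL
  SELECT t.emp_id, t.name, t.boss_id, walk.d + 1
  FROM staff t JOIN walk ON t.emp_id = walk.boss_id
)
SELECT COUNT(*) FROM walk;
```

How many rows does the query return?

Base: emp_id=15 (Grace), boss_id=4, d 0.
Iteration 1: join on emp_id=4 -> Heidi (id 4, boss_id=2, d 1).
Iteration 2: join on emp_id=2 -> Judy (id 2, boss_id=1, d 2).
Iteration 3: join on emp_id=1 -> Xena (id 1, boss_id=NULL, d 3).
Iteration 4: boss_id is NULL; no match; recursion stops.
Total rows emitted: 4.

4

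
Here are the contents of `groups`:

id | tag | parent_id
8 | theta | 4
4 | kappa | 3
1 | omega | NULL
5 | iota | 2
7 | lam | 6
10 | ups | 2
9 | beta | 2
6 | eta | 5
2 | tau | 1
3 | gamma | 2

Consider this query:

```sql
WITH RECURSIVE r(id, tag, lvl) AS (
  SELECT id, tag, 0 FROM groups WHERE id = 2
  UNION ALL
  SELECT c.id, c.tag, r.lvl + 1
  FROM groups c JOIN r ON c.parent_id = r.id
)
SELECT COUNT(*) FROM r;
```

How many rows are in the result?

Base: id=2 (tau) at lvl 0.
Iteration 1: rows with parent_id in {2} -> gamma (id 3, lvl 1), iota (id 5, lvl 1), beta (id 9, lvl 1), ups (id 10, lvl 1).
Iteration 2: rows with parent_id in {3,5,9,10} -> kappa (id 4, lvl 2), eta (id 6, lvl 2).
Iteration 3: rows with parent_id in {4,6} -> lam (id 7, lvl 3), theta (id 8, lvl 3).
Iteration 4: no rows with parent_id in {7,8}; recursion stops.
Total rows emitted: 9.

9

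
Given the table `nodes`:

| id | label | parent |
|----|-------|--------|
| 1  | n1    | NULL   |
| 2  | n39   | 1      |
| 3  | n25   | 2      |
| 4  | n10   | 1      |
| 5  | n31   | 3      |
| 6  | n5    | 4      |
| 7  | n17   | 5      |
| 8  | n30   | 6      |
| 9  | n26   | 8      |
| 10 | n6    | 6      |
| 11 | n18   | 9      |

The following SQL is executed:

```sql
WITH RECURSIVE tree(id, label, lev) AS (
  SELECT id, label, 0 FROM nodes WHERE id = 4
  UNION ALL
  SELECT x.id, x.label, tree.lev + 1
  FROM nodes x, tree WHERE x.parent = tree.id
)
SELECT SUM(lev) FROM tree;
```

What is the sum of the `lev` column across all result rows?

Base: id=4 (n10) at lev 0.
Iteration 1: rows with parent in {4} -> n5 (id 6, lev 1).
Iteration 2: rows with parent in {6} -> n30 (id 8, lev 2), n6 (id 10, lev 2).
Iteration 3: rows with parent in {8,10} -> n26 (id 9, lev 3).
Iteration 4: rows with parent in {9} -> n18 (id 11, lev 4).
Iteration 5: no rows with parent in {11}; recursion stops.
SUM(lev) = 0 + 1 + 2 + 2 + 3 + 4 = 12.

12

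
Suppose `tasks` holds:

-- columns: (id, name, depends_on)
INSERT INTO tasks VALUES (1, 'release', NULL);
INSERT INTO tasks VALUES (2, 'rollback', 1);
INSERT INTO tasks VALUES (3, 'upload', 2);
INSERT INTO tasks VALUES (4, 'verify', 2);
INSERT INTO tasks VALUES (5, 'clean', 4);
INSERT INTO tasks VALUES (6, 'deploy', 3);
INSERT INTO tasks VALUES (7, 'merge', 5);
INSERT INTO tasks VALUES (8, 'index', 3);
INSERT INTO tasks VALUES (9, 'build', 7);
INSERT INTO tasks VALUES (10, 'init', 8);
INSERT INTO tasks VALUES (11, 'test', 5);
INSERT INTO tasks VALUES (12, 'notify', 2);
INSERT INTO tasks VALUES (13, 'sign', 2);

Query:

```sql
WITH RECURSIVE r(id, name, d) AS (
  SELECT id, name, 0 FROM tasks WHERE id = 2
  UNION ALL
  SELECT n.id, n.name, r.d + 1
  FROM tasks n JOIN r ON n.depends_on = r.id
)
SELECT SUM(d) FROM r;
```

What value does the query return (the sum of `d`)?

Base: id=2 (rollback) at d 0.
Iteration 1: rows with depends_on in {2} -> upload (id 3, d 1), verify (id 4, d 1), notify (id 12, d 1), sign (id 13, d 1).
Iteration 2: rows with depends_on in {3,4,12,13} -> clean (id 5, d 2), deploy (id 6, d 2), index (id 8, d 2).
Iteration 3: rows with depends_on in {5,6,8} -> merge (id 7, d 3), init (id 10, d 3), test (id 11, d 3).
Iteration 4: rows with depends_on in {7,10,11} -> build (id 9, d 4).
Iteration 5: no rows with depends_on in {9}; recursion stops.
SUM(d) = 0 + 1 + 1 + 1 + 1 + 2 + 2 + 2 + 3 + 3 + 3 + 4 = 23.

23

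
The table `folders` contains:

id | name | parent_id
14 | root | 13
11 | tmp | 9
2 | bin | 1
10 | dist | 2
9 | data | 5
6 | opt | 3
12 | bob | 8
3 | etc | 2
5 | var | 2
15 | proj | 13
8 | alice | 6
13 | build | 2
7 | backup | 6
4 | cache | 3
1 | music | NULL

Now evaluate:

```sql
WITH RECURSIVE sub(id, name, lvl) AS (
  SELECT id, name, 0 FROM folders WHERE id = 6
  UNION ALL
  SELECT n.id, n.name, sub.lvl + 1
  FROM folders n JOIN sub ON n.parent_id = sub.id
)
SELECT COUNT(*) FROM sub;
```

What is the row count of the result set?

Base: id=6 (opt) at lvl 0.
Iteration 1: rows with parent_id in {6} -> backup (id 7, lvl 1), alice (id 8, lvl 1).
Iteration 2: rows with parent_id in {7,8} -> bob (id 12, lvl 2).
Iteration 3: no rows with parent_id in {12}; recursion stops.
Total rows emitted: 4.

4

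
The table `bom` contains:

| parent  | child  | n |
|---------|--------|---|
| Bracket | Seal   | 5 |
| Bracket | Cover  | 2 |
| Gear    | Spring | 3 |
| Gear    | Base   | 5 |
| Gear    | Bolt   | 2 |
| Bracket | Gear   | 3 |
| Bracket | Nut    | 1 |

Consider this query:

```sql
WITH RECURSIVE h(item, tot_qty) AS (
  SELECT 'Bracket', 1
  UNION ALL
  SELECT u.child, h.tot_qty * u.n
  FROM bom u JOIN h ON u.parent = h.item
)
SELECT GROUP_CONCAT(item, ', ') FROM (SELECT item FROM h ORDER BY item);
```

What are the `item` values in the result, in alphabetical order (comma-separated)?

Base, Bolt, Bracket, Cover, Gear, Nut, Seal, Spring

Base: (Bracket, tot_qty=1).
Iteration 1: components of {Bracket} -> Cover = 1*2 = 2, Gear = 1*3 = 3, Nut = 1*1 = 1, Seal = 1*5 = 5.
Iteration 2: components of {Cover,Gear,Nut,Seal} -> Base = 3*5 = 15, Bolt = 3*2 = 6, Spring = 3*3 = 9.
Iteration 3: no further components; recursion stops.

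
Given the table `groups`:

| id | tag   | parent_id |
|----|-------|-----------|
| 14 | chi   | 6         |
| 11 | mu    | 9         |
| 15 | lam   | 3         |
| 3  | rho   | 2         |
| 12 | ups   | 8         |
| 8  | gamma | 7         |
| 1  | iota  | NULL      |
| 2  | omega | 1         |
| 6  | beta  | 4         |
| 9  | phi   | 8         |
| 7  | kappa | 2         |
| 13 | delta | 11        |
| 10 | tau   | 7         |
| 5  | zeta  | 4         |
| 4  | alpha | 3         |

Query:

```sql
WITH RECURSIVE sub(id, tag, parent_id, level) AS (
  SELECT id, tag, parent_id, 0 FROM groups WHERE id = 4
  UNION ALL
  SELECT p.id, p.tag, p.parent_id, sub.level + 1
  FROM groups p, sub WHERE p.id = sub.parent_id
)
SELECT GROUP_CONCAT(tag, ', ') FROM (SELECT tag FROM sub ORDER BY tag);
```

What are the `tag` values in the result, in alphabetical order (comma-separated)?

Base: id=4 (alpha), parent_id=3, level 0.
Iteration 1: join on id=3 -> rho (id 3, parent_id=2, level 1).
Iteration 2: join on id=2 -> omega (id 2, parent_id=1, level 2).
Iteration 3: join on id=1 -> iota (id 1, parent_id=NULL, level 3).
Iteration 4: parent_id is NULL; no match; recursion stops.

alpha, iota, omega, rho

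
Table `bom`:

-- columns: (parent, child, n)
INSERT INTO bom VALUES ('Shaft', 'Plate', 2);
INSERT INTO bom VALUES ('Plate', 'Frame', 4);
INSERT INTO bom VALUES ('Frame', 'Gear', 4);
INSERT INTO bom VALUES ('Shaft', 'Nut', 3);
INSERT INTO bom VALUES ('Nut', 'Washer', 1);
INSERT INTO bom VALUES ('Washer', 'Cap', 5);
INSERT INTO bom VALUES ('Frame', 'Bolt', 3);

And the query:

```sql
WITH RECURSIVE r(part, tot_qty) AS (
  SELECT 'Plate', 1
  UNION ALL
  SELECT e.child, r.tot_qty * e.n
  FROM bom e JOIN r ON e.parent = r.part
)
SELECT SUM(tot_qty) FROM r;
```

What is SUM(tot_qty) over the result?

Base: (Plate, tot_qty=1).
Iteration 1: components of {Plate} -> Frame = 1*4 = 4.
Iteration 2: components of {Frame} -> Bolt = 4*3 = 12, Gear = 4*4 = 16.
Iteration 3: no further components; recursion stops.
SUM(tot_qty) = 1 + 4 + 16 + 12 = 33.

33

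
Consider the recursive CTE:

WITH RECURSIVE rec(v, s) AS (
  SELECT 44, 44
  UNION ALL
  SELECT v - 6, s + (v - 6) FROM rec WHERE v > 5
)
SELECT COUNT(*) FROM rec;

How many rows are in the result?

8

Base: v=44, s=44.
Iteration 1: 44 > 5 holds -> v = 44 - 6 = 38, s = 44 + 38 = 82.
Iteration 2: 38 > 5 holds -> v = 38 - 6 = 32, s = 82 + 32 = 114.
Iteration 3: 32 > 5 holds -> v = 32 - 6 = 26, s = 114 + 26 = 140.
Iteration 4: 26 > 5 holds -> v = 26 - 6 = 20, s = 140 + 20 = 160.
Iteration 5: 20 > 5 holds -> v = 20 - 6 = 14, s = 160 + 14 = 174.
Iteration 6: 14 > 5 holds -> v = 14 - 6 = 8, s = 174 + 8 = 182.
Iteration 7: 8 > 5 holds -> v = 8 - 6 = 2, s = 182 + 2 = 184.
Iteration 8: 2 > 5 fails; recursion stops.
Total rows emitted: 8.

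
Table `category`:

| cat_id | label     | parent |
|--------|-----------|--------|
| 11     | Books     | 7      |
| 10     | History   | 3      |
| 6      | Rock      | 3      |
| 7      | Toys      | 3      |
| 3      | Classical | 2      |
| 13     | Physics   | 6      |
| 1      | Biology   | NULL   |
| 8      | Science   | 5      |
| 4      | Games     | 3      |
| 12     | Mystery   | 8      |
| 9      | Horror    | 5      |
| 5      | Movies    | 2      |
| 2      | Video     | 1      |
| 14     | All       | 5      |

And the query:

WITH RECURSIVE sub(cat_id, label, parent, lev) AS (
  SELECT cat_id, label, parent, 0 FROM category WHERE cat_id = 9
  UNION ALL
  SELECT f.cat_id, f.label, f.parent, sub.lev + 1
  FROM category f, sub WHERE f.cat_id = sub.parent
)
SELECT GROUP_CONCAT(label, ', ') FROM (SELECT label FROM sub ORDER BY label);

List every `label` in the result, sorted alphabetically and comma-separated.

Biology, Horror, Movies, Video

Base: cat_id=9 (Horror), parent=5, lev 0.
Iteration 1: join on cat_id=5 -> Movies (id 5, parent=2, lev 1).
Iteration 2: join on cat_id=2 -> Video (id 2, parent=1, lev 2).
Iteration 3: join on cat_id=1 -> Biology (id 1, parent=NULL, lev 3).
Iteration 4: parent is NULL; no match; recursion stops.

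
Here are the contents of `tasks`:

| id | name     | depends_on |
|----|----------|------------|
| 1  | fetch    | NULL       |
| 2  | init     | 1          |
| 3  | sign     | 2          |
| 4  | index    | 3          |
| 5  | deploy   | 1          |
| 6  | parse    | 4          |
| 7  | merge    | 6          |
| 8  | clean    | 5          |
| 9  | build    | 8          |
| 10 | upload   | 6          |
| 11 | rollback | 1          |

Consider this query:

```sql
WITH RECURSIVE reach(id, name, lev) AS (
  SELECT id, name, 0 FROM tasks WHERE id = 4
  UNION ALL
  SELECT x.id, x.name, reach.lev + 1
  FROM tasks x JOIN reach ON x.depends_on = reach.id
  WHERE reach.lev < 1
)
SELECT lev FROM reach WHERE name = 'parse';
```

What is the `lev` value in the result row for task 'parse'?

Base: id=4 (index) at lev 0.
Iteration 1: rows with depends_on in {4} -> parse (id 6, lev 1).
Iteration 2: lev < 1 fails for all current rows; recursion stops.

1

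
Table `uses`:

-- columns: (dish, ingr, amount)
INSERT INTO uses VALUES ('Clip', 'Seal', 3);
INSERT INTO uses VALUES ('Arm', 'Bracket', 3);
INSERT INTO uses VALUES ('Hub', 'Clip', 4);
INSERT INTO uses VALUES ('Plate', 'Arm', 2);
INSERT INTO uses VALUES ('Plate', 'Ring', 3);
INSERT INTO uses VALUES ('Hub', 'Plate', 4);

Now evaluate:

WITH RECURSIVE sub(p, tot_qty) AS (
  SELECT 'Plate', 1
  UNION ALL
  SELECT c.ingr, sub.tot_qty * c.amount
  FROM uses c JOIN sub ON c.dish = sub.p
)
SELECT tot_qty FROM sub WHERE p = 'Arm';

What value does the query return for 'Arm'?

Base: (Plate, tot_qty=1).
Iteration 1: components of {Plate} -> Arm = 1*2 = 2, Ring = 1*3 = 3.
Iteration 2: components of {Arm,Ring} -> Bracket = 2*3 = 6.
Iteration 3: no further components; recursion stops.

2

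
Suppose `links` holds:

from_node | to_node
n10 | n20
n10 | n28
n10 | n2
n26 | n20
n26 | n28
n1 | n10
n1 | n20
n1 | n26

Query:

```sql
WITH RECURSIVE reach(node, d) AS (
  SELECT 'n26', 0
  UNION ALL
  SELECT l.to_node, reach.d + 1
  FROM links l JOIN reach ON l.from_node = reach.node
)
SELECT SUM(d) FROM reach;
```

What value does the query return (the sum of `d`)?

2

Base: (n26, d=0).
Iteration 1: edges from {n26} -> (n20, d=1), (n28, d=1).
Iteration 2: no outgoing edges from {n20,n28}; recursion stops.
SUM(d) = 0 + 1 + 1 = 2.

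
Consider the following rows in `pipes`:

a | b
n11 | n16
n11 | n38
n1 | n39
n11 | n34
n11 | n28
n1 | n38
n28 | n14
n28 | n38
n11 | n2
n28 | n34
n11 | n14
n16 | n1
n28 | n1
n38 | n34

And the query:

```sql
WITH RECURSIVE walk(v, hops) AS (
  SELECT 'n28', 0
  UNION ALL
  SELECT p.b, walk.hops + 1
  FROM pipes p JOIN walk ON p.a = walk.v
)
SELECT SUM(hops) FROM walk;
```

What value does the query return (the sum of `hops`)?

13

Base: (n28, hops=0).
Iteration 1: edges from {n28} -> (n1, hops=1), (n14, hops=1), (n34, hops=1), (n38, hops=1).
Iteration 2: edges from {n1,n14,n34,n38} -> (n34, hops=2), (n38, hops=2), (n39, hops=2).
Iteration 3: edges from {n34,n38,n39} -> (n34, hops=3).
Iteration 4: no outgoing edges from {n34}; recursion stops.
SUM(hops) = 0 + 1 + 1 + 1 + 1 + 2 + 2 + 2 + 3 = 13.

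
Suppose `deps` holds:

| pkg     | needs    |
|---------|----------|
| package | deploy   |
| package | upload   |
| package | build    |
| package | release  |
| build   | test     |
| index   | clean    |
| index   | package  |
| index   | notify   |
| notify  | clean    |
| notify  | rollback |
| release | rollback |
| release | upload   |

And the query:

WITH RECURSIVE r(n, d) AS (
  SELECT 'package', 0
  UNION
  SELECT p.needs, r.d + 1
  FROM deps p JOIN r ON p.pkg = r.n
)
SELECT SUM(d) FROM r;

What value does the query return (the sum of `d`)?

Base: (package, d=0).
Iteration 1: edges from {package} -> (build, d=1), (deploy, d=1), (release, d=1), (upload, d=1).
Iteration 2: edges from {build,deploy,release,upload} -> (rollback, d=2), (test, d=2), (upload, d=2).
Iteration 3: no outgoing edges from {rollback,test,upload}; recursion stops.
SUM(d) = 0 + 1 + 1 + 1 + 1 + 2 + 2 + 2 = 10.

10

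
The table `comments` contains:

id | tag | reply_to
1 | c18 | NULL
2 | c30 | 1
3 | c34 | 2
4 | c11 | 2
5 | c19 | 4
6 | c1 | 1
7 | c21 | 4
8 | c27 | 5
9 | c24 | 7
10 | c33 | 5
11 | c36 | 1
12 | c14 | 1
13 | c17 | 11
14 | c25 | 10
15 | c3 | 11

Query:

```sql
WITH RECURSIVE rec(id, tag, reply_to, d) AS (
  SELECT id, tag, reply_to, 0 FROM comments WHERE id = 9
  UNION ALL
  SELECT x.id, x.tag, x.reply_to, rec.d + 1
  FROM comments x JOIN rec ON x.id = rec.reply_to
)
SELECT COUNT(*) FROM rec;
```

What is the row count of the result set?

Base: id=9 (c24), reply_to=7, d 0.
Iteration 1: join on id=7 -> c21 (id 7, reply_to=4, d 1).
Iteration 2: join on id=4 -> c11 (id 4, reply_to=2, d 2).
Iteration 3: join on id=2 -> c30 (id 2, reply_to=1, d 3).
Iteration 4: join on id=1 -> c18 (id 1, reply_to=NULL, d 4).
Iteration 5: reply_to is NULL; no match; recursion stops.
Total rows emitted: 5.

5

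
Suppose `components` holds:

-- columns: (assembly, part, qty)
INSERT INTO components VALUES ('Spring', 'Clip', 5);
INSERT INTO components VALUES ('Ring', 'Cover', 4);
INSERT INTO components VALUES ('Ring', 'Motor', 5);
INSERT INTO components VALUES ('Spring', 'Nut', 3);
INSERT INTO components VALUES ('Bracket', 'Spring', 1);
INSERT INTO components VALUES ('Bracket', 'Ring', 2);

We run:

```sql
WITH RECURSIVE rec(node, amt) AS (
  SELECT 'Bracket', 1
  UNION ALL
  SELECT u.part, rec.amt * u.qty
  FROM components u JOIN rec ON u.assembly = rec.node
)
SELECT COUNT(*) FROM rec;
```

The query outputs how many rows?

7

Base: (Bracket, amt=1).
Iteration 1: components of {Bracket} -> Ring = 1*2 = 2, Spring = 1*1 = 1.
Iteration 2: components of {Ring,Spring} -> Clip = 1*5 = 5, Cover = 2*4 = 8, Motor = 2*5 = 10, Nut = 1*3 = 3.
Iteration 3: no further components; recursion stops.
Total rows emitted: 7.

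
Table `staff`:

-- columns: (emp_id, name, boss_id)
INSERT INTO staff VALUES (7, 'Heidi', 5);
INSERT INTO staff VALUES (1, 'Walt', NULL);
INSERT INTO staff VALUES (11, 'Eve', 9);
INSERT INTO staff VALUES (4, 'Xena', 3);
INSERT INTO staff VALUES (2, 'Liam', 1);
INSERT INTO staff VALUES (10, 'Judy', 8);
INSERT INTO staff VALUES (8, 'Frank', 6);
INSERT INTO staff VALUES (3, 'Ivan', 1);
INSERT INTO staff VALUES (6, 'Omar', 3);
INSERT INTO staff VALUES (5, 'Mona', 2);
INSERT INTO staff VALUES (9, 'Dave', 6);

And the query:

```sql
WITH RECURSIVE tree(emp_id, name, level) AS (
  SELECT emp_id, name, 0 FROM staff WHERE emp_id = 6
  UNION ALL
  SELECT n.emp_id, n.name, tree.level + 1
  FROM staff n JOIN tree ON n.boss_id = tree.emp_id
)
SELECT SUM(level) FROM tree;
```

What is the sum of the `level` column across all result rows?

Base: emp_id=6 (Omar) at level 0.
Iteration 1: rows with boss_id in {6} -> Frank (id 8, level 1), Dave (id 9, level 1).
Iteration 2: rows with boss_id in {8,9} -> Judy (id 10, level 2), Eve (id 11, level 2).
Iteration 3: no rows with boss_id in {10,11}; recursion stops.
SUM(level) = 0 + 1 + 1 + 2 + 2 = 6.

6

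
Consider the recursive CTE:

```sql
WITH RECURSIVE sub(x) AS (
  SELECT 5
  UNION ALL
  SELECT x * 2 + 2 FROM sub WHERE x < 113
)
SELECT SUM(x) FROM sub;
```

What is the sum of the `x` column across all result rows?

Base: x=5.
Iteration 1: 5 < 113 holds -> x = 5 * 2 + 2 = 12.
Iteration 2: 12 < 113 holds -> x = 12 * 2 + 2 = 26.
Iteration 3: 26 < 113 holds -> x = 26 * 2 + 2 = 54.
Iteration 4: 54 < 113 holds -> x = 54 * 2 + 2 = 110.
Iteration 5: 110 < 113 holds -> x = 110 * 2 + 2 = 222.
Iteration 6: 222 < 113 fails; recursion stops.
SUM(x) = 5 + 12 + 26 + 54 + 110 + 222 = 429.

429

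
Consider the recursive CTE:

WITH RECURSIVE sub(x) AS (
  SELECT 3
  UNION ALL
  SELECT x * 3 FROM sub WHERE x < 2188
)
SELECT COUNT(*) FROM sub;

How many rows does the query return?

8

Base: x=3.
Iteration 1: 3 < 2188 holds -> x = 3 * 3 = 9.
Iteration 2: 9 < 2188 holds -> x = 9 * 3 = 27.
Iteration 3: 27 < 2188 holds -> x = 27 * 3 = 81.
Iteration 4: 81 < 2188 holds -> x = 81 * 3 = 243.
Iteration 5: 243 < 2188 holds -> x = 243 * 3 = 729.
Iteration 6: 729 < 2188 holds -> x = 729 * 3 = 2187.
Iteration 7: 2187 < 2188 holds -> x = 2187 * 3 = 6561.
Iteration 8: 6561 < 2188 fails; recursion stops.
Total rows emitted: 8.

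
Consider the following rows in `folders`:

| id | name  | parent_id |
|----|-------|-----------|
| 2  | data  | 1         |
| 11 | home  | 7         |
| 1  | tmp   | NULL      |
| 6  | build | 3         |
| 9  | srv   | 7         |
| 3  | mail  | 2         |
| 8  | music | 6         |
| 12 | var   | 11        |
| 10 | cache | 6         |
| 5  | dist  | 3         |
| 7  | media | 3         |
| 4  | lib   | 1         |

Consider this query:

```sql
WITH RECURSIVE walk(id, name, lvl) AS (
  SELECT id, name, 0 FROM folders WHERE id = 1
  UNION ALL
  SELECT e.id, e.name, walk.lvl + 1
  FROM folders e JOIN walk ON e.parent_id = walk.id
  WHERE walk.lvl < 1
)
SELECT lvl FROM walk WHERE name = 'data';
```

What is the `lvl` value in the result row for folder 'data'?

1

Base: id=1 (tmp) at lvl 0.
Iteration 1: rows with parent_id in {1} -> data (id 2, lvl 1), lib (id 4, lvl 1).
Iteration 2: lvl < 1 fails for all current rows; recursion stops.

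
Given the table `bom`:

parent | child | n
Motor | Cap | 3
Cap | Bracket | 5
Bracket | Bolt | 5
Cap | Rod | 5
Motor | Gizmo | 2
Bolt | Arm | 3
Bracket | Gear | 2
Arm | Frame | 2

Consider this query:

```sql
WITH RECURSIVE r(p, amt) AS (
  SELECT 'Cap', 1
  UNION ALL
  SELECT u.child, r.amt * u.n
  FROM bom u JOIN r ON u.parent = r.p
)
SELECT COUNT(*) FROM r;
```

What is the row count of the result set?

Base: (Cap, amt=1).
Iteration 1: components of {Cap} -> Bracket = 1*5 = 5, Rod = 1*5 = 5.
Iteration 2: components of {Bracket,Rod} -> Bolt = 5*5 = 25, Gear = 5*2 = 10.
Iteration 3: components of {Bolt,Gear} -> Arm = 25*3 = 75.
Iteration 4: components of {Arm} -> Frame = 75*2 = 150.
Iteration 5: no further components; recursion stops.
Total rows emitted: 7.

7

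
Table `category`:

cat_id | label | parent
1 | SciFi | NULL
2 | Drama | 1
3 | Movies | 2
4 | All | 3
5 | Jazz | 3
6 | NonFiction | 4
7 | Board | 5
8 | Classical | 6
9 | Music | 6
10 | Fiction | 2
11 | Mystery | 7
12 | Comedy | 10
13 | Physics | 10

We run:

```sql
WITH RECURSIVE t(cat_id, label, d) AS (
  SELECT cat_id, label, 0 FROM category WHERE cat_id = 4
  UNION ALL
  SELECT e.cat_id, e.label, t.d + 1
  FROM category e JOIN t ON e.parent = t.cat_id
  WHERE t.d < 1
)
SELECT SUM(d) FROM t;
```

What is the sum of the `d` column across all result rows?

1

Base: cat_id=4 (All) at d 0.
Iteration 1: rows with parent in {4} -> NonFiction (id 6, d 1).
Iteration 2: d < 1 fails for all current rows; recursion stops.
SUM(d) = 0 + 1 = 1.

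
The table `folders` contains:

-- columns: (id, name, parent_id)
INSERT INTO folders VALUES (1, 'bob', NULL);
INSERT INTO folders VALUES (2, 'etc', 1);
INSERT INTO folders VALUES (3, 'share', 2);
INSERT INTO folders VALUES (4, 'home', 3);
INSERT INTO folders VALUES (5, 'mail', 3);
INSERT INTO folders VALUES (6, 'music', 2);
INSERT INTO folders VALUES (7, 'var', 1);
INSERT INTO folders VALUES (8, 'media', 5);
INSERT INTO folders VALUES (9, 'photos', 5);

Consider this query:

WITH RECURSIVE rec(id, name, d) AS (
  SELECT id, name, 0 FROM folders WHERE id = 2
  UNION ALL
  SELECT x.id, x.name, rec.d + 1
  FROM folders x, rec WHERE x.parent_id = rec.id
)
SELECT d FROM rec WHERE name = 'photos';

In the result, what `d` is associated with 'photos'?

Base: id=2 (etc) at d 0.
Iteration 1: rows with parent_id in {2} -> share (id 3, d 1), music (id 6, d 1).
Iteration 2: rows with parent_id in {3,6} -> home (id 4, d 2), mail (id 5, d 2).
Iteration 3: rows with parent_id in {4,5} -> media (id 8, d 3), photos (id 9, d 3).
Iteration 4: no rows with parent_id in {8,9}; recursion stops.

3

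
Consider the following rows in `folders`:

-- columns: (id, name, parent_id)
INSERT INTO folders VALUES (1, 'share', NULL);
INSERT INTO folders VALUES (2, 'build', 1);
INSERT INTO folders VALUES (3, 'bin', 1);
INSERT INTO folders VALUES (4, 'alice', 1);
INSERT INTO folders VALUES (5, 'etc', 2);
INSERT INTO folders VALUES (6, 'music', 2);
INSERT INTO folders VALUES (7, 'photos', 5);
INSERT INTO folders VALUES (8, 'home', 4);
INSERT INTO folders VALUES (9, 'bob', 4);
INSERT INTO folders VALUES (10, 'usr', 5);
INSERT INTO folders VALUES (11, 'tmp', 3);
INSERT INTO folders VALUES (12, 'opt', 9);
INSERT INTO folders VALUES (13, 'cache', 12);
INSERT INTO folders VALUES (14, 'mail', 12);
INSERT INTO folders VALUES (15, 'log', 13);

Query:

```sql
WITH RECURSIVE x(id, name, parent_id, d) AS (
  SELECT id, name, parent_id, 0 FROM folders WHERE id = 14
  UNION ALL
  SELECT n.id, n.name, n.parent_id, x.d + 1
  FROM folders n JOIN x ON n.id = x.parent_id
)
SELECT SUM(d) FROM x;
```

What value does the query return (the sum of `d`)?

10

Base: id=14 (mail), parent_id=12, d 0.
Iteration 1: join on id=12 -> opt (id 12, parent_id=9, d 1).
Iteration 2: join on id=9 -> bob (id 9, parent_id=4, d 2).
Iteration 3: join on id=4 -> alice (id 4, parent_id=1, d 3).
Iteration 4: join on id=1 -> share (id 1, parent_id=NULL, d 4).
Iteration 5: parent_id is NULL; no match; recursion stops.
SUM(d) = 0 + 1 + 2 + 3 + 4 = 10.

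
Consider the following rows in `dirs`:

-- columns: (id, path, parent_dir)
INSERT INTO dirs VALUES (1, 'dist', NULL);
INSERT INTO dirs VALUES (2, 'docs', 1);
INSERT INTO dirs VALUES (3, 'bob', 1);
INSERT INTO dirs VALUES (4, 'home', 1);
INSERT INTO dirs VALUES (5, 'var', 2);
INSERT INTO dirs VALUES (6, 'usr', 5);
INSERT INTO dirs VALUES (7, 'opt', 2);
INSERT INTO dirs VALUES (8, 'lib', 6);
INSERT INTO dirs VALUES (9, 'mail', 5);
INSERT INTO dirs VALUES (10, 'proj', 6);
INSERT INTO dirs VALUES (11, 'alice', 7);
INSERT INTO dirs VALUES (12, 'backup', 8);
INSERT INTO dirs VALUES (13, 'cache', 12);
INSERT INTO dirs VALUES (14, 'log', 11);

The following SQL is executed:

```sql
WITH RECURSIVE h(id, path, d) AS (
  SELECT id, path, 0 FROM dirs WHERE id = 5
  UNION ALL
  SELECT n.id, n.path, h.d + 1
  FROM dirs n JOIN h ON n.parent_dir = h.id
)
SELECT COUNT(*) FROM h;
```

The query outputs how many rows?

7

Base: id=5 (var) at d 0.
Iteration 1: rows with parent_dir in {5} -> usr (id 6, d 1), mail (id 9, d 1).
Iteration 2: rows with parent_dir in {6,9} -> lib (id 8, d 2), proj (id 10, d 2).
Iteration 3: rows with parent_dir in {8,10} -> backup (id 12, d 3).
Iteration 4: rows with parent_dir in {12} -> cache (id 13, d 4).
Iteration 5: no rows with parent_dir in {13}; recursion stops.
Total rows emitted: 7.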